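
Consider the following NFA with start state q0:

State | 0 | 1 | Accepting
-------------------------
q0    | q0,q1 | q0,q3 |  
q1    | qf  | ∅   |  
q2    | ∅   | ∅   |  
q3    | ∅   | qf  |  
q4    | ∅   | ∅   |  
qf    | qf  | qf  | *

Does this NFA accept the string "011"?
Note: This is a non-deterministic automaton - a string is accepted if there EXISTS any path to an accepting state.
Track the set of states the NFA could be in: start {q0}
Read '0': {q0} → {q0, q1}
Read '1': {q0, q1} → {q0, q3}
Read '1': {q0, q3} → {q0, q3, qf}
Final set {q0, q3, qf} contains accepting state(s) {qf} → accepted.

Final answer: Yes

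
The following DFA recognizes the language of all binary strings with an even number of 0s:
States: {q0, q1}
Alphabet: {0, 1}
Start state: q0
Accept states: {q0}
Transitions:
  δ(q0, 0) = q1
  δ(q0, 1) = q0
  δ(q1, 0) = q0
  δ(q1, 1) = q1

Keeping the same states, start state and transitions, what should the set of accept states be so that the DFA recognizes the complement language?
The DFA is complete (every state has a transition on every symbol), so the complement
is recognized by the same DFA with accepting and non-accepting states swapped.
Original accept states: {q0}
Complement accept states = All states - Original accept states
= {q0, q1} - {q0}
= {q1}
Complement language: strings with an ODD number of 0s

Final answer: {q1}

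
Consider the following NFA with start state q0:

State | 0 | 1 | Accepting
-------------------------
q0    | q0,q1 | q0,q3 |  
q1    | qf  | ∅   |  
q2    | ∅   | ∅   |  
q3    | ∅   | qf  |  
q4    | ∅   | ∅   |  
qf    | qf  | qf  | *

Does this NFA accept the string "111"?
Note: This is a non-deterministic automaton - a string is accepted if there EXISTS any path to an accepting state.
Track the set of states the NFA could be in: start {q0}
Read '1': {q0} → {q0, q3}
Read '1': {q0, q3} → {q0, q3, qf}
Read '1': {q0, q3, qf} → {q0, q3, qf}
Final set {q0, q3, qf} contains accepting state(s) {qf} → accepted.

Final answer: Yes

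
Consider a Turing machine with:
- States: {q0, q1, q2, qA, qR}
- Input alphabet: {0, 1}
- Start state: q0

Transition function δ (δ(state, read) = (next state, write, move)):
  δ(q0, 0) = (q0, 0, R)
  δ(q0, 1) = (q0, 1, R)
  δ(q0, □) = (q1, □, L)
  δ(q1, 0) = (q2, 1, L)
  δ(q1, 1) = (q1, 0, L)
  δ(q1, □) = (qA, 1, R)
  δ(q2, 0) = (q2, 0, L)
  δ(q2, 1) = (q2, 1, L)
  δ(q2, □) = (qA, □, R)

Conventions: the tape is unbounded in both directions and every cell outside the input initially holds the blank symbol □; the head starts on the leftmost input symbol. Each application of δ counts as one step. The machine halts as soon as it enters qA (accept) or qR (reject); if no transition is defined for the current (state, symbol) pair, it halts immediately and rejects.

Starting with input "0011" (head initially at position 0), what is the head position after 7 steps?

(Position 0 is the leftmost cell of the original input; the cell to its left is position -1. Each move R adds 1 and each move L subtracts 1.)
Step 0: [q0]0011 (head at position 0)
Step 1: δ(q0, 0) = (q0, 0, R)  ⊢  0[q0]011 (head at position 1)
Step 2: δ(q0, 0) = (q0, 0, R)  ⊢  00[q0]11 (head at position 2)
Step 3: δ(q0, 1) = (q0, 1, R)  ⊢  001[q0]1 (head at position 3)
Step 4: δ(q0, 1) = (q0, 1, R)  ⊢  0011[q0]□ (head at position 4)
Step 5: δ(q0, □) = (q1, □, L)  ⊢  001[q1]1□ (head at position 3)
Step 6: δ(q1, 1) = (q1, 0, L)  ⊢  00[q1]10□ (head at position 2)
Step 7: δ(q1, 1) = (q1, 0, L)  ⊢  0[q1]000□ (head at position 1)
Head position after 7 steps: 1

Final answer: Position 1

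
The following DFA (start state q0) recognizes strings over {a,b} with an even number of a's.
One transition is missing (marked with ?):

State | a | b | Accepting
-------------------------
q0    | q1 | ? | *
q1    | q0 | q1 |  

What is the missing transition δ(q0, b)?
q0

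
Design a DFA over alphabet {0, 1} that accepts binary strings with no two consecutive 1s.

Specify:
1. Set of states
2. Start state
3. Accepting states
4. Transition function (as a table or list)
One valid DFA (any DFA recognizing the same language is acceptable):
States: {q0, q1, dead}
Start: q0
Accepting: {q0, q1}
Transitions (accepting states marked with *):
State | 0 | 1 | Accepting
-------------------------
q0    | q0 | q1 | *
q1    | q0 | dead | *
dead  | dead | dead |  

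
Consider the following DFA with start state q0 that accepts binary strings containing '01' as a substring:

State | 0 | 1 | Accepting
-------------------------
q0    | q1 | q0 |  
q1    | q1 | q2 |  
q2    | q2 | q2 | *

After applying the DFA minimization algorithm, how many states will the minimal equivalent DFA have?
All 3 states are reachable from q0, so none can be removed as unreachable.
Table-filling: first mark every (accepting, non-accepting) pair as distinguishable (accepting: {q2}; non-accepting: {q0, q1}).
Round 1: (q0, q1) on '1' go to q0 and q2, already distinguishable → mark.
Every pair of states is distinguishable, so the DFA is already minimal.
Equivalence classes: {q0}, {q1}, {q2} → 3 states.

Final answer: 3 states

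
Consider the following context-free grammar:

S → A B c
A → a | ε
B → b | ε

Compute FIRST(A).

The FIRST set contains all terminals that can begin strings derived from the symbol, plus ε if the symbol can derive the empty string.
A → a contributes a; A → ε makes A nullable, contributing ε. FIRST(A) = {a, ε}.

Final answer: {a, ε}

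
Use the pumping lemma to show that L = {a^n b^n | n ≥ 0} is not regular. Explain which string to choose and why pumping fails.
Language: L = {a^n b^n | n ≥ 0} (equal numbers of a's followed by b's)
Step 1: Assume for contradiction that L is regular, with pumping length p.
Step 2: Choose s = a^p b^p. Then s ∈ L (it has p a's followed by p b's) and |s| ≥ p.
Step 3: Consider any decomposition s = xyz with |xy| ≤ p and |y| > 0. Since |xy| ≤ p and the first p symbols of s are all a's, y = a^k for some k with 1 ≤ k ≤ p.
Step 4: Pumping up (i = 2): xy²z = a^(p+k) b^p, which has more a's than b's, so xy²z ∉ L.
This contradicts the pumping lemma, so L is not regular.

Final answer: Choose s = a^p b^p. Since |xy| ≤ p, y = a^k with k ≥ 1. Then xy²z = a^(p+k) b^p ∉ L.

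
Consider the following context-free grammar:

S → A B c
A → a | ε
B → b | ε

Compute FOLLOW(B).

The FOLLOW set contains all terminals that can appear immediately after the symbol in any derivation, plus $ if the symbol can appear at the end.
B occurs in S → A B c, immediately followed by the terminal c. So FOLLOW(B) = {c}.

Final answer: {c}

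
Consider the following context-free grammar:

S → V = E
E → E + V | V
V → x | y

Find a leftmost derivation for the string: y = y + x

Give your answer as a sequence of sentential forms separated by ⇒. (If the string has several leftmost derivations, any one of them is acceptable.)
Start with S.
Step 1: the leftmost non-terminal is S; apply S → V = E:  V = E
Step 2: the leftmost non-terminal is V; apply V → y:  y = E
Step 3: the leftmost non-terminal is E; apply E → E + V:  y = E + V
Step 4: the leftmost non-terminal is E; apply E → V:  y = V + V
Step 5: the leftmost non-terminal is V; apply V → y:  y = y + V
Step 6: the leftmost non-terminal is V; apply V → x:  y = y + x

Final answer: S ⇒ V = E ⇒ y = E ⇒ y = E + V ⇒ y = V + V ⇒ y = y + V ⇒ y = y + x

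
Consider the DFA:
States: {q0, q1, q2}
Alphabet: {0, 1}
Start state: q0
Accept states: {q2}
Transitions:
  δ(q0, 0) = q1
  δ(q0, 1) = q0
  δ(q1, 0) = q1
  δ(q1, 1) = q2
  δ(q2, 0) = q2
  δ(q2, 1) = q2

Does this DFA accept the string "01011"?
Processing string "01011":
  q0 --0--> q1
  q1 --1--> q2
  q2 --0--> q2
  q2 --1--> q2
  q2 --1--> q2
Final state: q2
Accept states: {q2}
q2 is an accept state, so the string is accepted.

Final answer: Yes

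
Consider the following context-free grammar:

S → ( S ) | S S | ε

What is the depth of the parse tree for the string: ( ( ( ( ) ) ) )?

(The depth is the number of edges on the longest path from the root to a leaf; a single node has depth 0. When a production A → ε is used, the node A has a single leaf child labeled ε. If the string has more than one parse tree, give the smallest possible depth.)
The string is 4 nested pairs. The shallowest parse tree applies S → ( S ) 4 times (one node per nested pair, each a child of the previous) and then S → ε in the middle.
S nodes at depths 0..4, ε leaf at depth 5; parentheses leaves are at depths 1..4.
(Using S → S S with an S → ε child anywhere only adds levels, so it cannot give a shallower tree.)
Depth = 5.

Final answer: 5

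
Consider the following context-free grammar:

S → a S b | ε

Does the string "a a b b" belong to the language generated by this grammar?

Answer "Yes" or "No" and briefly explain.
A derivation exists: S ⇒ a S b ⇒ a a S b b ⇒ a a b b (using S → a S b twice, then S → ε).

Final answer: Yes - a valid derivation exists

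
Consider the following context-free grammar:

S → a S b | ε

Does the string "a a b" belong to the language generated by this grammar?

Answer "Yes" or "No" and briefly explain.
Every derivation applies S → a S b some number n of times and then S → ε, producing a^n b^n with equally many a's and b's. The string a a b has two a's but only one b, so it cannot be derived.

Final answer: No - no valid derivation exists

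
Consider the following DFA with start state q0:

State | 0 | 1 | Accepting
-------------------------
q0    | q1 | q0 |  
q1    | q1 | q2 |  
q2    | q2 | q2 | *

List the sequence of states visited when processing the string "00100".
q0 → q1 → q1 → q2 → q2 → q2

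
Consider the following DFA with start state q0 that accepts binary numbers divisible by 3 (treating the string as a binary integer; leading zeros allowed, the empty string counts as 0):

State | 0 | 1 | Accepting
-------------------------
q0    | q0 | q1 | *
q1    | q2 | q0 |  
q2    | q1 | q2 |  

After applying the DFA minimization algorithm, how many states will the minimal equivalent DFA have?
All 3 states are reachable from q0, so none can be removed as unreachable.
Table-filling: first mark every (accepting, non-accepting) pair as distinguishable (accepting: {q0}; non-accepting: {q1, q2}).
Round 1: (q1, q2) on '1' go to q0 and q2, already distinguishable → mark.
Every pair of states is distinguishable, so the DFA is already minimal.
Equivalence classes: {q0}, {q1}, {q2} → 3 states.

Final answer: 3 states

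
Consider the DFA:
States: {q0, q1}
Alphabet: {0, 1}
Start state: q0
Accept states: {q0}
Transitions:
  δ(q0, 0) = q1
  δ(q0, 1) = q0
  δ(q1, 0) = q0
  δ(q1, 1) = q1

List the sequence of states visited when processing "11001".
Starting at q0
Read '1': q0 -> q0
Read '1': q0 -> q0
Read '0': q0 -> q1
Read '0': q1 -> q0
Read '1': q0 -> q0

Final answer: q0 -> q0 -> q0 -> q1 -> q0 -> q0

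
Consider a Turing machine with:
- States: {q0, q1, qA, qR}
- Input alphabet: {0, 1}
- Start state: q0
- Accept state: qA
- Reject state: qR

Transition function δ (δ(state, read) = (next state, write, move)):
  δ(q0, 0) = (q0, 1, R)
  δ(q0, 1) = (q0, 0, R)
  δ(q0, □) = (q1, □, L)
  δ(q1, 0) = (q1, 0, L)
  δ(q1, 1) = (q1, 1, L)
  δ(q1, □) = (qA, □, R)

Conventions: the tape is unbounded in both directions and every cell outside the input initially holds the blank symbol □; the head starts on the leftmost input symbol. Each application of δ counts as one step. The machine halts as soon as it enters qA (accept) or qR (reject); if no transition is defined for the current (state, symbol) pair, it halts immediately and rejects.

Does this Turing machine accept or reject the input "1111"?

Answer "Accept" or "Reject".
Step 0: [q0]1111 (head at position 0)
Step 1: δ(q0, 1) = (q0, 0, R)  ⊢  0[q0]111 (head at position 1)
Step 2: δ(q0, 1) = (q0, 0, R)  ⊢  00[q0]11 (head at position 2)
Step 3: δ(q0, 1) = (q0, 0, R)  ⊢  000[q0]1 (head at position 3)
Step 4: δ(q0, 1) = (q0, 0, R)  ⊢  0000[q0]□ (head at position 4)
Step 5: δ(q0, □) = (q1, □, L)  ⊢  000[q1]0□ (head at position 3)
Step 6: δ(q1, 0) = (q1, 0, L)  ⊢  00[q1]00□ (head at position 2)
Step 7: δ(q1, 0) = (q1, 0, L)  ⊢  0[q1]000□ (head at position 1)
Step 8: δ(q1, 0) = (q1, 0, L)  ⊢  [q1]0000□ (head at position 0)
Step 9: δ(q1, 0) = (q1, 0, L)  ⊢  [q1]□0000□ (head at position -1)
Step 10: δ(q1, □) = (qA, □, R)  ⊢  □[qA]0000□ (head at position 0)
The machine is in qA, so it halts and accepts.

Final answer: Accept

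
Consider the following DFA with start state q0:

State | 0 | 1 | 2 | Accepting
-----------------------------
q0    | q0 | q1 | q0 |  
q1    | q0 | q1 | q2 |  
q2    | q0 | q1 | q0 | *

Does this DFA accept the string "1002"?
Start in q0.
Read '1': q0 → q1
Read '0': q1 → q0
Read '0': q0 → q0
Read '2': q0 → q0
Final state q0 is not accepting, so the string is rejected.

Final answer: No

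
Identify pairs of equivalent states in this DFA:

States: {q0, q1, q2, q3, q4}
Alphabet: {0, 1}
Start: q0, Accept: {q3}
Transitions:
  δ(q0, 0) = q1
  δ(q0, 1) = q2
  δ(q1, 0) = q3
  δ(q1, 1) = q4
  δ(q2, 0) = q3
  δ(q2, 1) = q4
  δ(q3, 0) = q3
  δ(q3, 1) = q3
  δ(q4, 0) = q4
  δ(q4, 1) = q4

Using the table-filling algorithm:
Round 0 – mark pairs where exactly one state is accepting: (q0,q3), (q1,q3), (q2,q3), (q3,q4)
Round 1 – newly marked: (q0,q1) [on 0: q1 vs q3, already marked]; (q0,q2) [on 0: q1 vs q3, already marked]; (q1,q4) [on 0: q3 vs q4, already marked]; (q2,q4) [on 0: q3 vs q4, already marked]
Round 2 – newly marked: (q0,q4) [on 0: q1 vs q4, already marked]
No further pairs can be marked.
(q1, q2) unmarked: δ(q1,0)=q3, δ(q2,0)=q3; δ(q1,1)=q4, δ(q2,1)=q4 → equivalent
Equivalent pairs: (q1, q2)

Final answer: Equivalent pairs: (q1, q2)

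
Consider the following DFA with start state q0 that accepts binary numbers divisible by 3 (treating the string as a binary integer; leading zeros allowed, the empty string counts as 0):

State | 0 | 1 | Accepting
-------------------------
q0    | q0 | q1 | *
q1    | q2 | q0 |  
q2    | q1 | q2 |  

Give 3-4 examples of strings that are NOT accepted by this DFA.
Any strings that end in a non-accepting state work; for example:
"01": q0 → q0 → q1; q1 is not accepting → rejected
"001": q0 → q0 → q0 → q1; q1 is not accepting → rejected
"0010": q0 → q0 → q0 → q1 → q2; q2 is not accepting → rejected
"0100": q0 → q0 → q1 → q2 → q1; q1 is not accepting → rejected

Final answer: "01", "001", "0010", "0100"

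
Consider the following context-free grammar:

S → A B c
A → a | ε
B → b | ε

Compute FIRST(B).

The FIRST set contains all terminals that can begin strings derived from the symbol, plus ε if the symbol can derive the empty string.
B → b contributes b; B → ε makes B nullable, contributing ε. FIRST(B) = {b, ε}.

Final answer: {b, ε}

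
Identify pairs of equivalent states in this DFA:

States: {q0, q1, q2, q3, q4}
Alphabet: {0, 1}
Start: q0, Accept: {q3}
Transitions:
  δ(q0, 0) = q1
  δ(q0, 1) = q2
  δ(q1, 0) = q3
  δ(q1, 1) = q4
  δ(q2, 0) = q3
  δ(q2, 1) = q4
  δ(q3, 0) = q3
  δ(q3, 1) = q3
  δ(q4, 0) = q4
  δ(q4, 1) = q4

Using the table-filling algorithm:
Round 0 – mark pairs where exactly one state is accepting: (q0,q3), (q1,q3), (q2,q3), (q3,q4)
Round 1 – newly marked: (q0,q1) [on 0: q1 vs q3, already marked]; (q0,q2) [on 0: q1 vs q3, already marked]; (q1,q4) [on 0: q3 vs q4, already marked]; (q2,q4) [on 0: q3 vs q4, already marked]
Round 2 – newly marked: (q0,q4) [on 0: q1 vs q4, already marked]
No further pairs can be marked.
(q1, q2) unmarked: δ(q1,0)=q3, δ(q2,0)=q3; δ(q1,1)=q4, δ(q2,1)=q4 → equivalent
Equivalent pairs: (q1, q2)

Final answer: Equivalent pairs: (q1, q2)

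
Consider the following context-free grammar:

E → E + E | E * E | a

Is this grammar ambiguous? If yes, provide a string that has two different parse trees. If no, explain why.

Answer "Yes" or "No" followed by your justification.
Two different leftmost derivations of a + a * a:
  (1) E ⇒ E + E ⇒ a + E ⇒ a + E * E ⇒ a + a * E ⇒ a + a * a   (tree groups a + (a * a))
  (2) E ⇒ E * E ⇒ E + E * E ⇒ a + E * E ⇒ a + a * E ⇒ a + a * a   (tree groups (a + a) * a)
Two distinct leftmost derivations = two distinct parse trees, so the grammar is ambiguous.

Final answer: Yes - the string 'a + a * a' has two distinct leftmost derivations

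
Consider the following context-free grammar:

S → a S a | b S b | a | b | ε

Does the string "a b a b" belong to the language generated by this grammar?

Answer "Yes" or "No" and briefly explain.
Every production places the same symbol at both ends (or yields a single symbol / ε), so every derived string is a palindrome. a b a b reversed is b a b a ≠ a b a b, so it is not a palindrome and cannot be derived (already the first step fails: the string starts with a but ends with b, so neither S → a S a nor S → b S b fits).

Final answer: No - no valid derivation exists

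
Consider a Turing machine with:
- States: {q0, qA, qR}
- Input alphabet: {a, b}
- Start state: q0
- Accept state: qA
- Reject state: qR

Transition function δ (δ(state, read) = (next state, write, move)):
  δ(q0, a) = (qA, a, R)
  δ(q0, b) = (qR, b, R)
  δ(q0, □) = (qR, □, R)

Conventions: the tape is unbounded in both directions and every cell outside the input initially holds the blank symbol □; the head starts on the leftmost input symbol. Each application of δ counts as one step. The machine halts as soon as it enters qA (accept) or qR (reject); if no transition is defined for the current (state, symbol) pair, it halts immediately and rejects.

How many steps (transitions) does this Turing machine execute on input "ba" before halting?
Step 0: [q0]ba (head at position 0)
Step 1: δ(q0, b) = (qR, b, R)  ⊢  b[qR]a (head at position 1)
The machine is in qR, so it halts and rejects.
Number of transitions executed: 1.

Final answer: 1 steps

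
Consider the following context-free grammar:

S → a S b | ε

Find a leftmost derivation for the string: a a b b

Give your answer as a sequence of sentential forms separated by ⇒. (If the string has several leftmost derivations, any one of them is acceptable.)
Start with S.
Step 1: the leftmost non-terminal is S; apply S → a S b:  a S b
Step 2: the leftmost non-terminal is S; apply S → a S b:  a a S b b
Step 3: the leftmost non-terminal is S; apply S → ε:  a a b b

Final answer: S ⇒ a S b ⇒ a a S b b ⇒ a a b b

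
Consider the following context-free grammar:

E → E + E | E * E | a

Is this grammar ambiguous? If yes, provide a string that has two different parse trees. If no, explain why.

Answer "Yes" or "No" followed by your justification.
Two different leftmost derivations of a + a * a:
  (1) E ⇒ E + E ⇒ a + E ⇒ a + E * E ⇒ a + a * E ⇒ a + a * a   (tree groups a + (a * a))
  (2) E ⇒ E * E ⇒ E + E * E ⇒ a + E * E ⇒ a + a * E ⇒ a + a * a   (tree groups (a + a) * a)
Two distinct leftmost derivations = two distinct parse trees, so the grammar is ambiguous.

Final answer: Yes - the string 'a + a * a' has two distinct leftmost derivations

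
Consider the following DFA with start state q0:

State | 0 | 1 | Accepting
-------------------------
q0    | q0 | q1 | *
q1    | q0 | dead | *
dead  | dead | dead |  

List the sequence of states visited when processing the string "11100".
q0 → q1 → dead → dead → dead → dead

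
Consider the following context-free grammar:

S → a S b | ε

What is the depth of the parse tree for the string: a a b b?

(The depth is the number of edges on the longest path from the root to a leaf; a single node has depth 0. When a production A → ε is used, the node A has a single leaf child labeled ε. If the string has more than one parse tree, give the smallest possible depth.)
The only parse tree applies S → a S b 2 times (once per matching a…b pair) and then S → ε.
The S nodes sit at depths 0, 1, …, 2; the innermost S (depth 2) has the single child ε at depth 3.
The terminal leaves a, b are at depths 1..2, so the longest root-to-leaf path is S → S → … → S → ε with 3 edges.
Depth = 3.

Final answer: 3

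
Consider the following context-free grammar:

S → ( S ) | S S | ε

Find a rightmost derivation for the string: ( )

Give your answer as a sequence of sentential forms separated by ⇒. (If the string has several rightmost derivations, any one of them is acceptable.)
Start with S.
Step 1: the rightmost non-terminal is S; apply S → ( S ):  ( S )
Step 2: the rightmost non-terminal is S; apply S → ε:  ( )

Final answer: S ⇒ ( S ) ⇒ ( )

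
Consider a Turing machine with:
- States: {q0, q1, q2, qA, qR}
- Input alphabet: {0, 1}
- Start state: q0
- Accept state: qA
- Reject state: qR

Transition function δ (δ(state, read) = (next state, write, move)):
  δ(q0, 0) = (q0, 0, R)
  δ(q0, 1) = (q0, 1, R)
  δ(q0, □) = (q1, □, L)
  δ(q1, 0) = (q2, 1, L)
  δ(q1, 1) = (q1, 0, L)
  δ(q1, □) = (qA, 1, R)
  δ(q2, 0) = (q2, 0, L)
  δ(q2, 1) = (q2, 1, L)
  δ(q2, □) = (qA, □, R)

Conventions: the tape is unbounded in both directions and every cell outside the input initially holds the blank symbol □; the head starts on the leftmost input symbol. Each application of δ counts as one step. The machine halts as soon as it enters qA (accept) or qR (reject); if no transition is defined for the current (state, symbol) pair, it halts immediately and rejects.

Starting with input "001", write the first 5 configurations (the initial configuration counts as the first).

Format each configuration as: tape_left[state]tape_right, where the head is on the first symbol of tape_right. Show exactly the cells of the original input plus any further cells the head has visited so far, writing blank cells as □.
Step 0: [q0]001 (head at position 0)
Step 1: δ(q0, 0) = (q0, 0, R)  ⊢  0[q0]01 (head at position 1)
Step 2: δ(q0, 0) = (q0, 0, R)  ⊢  00[q0]1 (head at position 2)
Step 3: δ(q0, 1) = (q0, 1, R)  ⊢  001[q0]□ (head at position 3)
Step 4: δ(q0, □) = (q1, □, L)  ⊢  00[q1]1□ (head at position 2)

Final answer: [q0]001 ⊢ 0[q0]01 ⊢ 00[q0]1 ⊢ 001[q0]□ ⊢ 00[q1]1□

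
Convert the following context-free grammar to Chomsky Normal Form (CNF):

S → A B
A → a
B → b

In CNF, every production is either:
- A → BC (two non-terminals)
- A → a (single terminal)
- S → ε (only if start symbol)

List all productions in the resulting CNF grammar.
The grammar has no ε-productions or unit productions to eliminate.
S → A B is already in CNF (two non-terminals) – keep it.
A → a is already in CNF (single terminal) – keep it.
B → b is already in CNF (single terminal) – keep it.
Resulting CNF grammar (3 productions): A → a; B → b; S → A B

Final answer: A → a; B → b; S → A B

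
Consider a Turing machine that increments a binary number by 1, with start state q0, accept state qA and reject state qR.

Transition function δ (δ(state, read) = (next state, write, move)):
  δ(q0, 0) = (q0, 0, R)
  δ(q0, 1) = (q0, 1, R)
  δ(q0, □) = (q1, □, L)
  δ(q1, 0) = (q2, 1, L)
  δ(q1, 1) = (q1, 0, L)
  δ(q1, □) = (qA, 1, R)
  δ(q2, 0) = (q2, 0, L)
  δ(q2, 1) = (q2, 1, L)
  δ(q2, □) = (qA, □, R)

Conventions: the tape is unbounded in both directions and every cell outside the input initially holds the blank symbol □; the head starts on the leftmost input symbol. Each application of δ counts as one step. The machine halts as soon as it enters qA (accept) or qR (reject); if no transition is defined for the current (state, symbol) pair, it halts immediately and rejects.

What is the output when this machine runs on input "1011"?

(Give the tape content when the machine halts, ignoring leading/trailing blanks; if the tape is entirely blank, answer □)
Step 0: [q0]1011 (head at position 0)
Step 1: δ(q0, 1) = (q0, 1, R)  ⊢  1[q0]011 (head at position 1)
Step 2: δ(q0, 0) = (q0, 0, R)  ⊢  10[q0]11 (head at position 2)
Step 3: δ(q0, 1) = (q0, 1, R)  ⊢  101[q0]1 (head at position 3)
Step 4: δ(q0, 1) = (q0, 1, R)  ⊢  1011[q0]□ (head at position 4)
Step 5: δ(q0, □) = (q1, □, L)  ⊢  101[q1]1□ (head at position 3)
Step 6: δ(q1, 1) = (q1, 0, L)  ⊢  10[q1]10□ (head at position 2)
Step 7: δ(q1, 1) = (q1, 0, L)  ⊢  1[q1]000□ (head at position 1)
Step 8: δ(q1, 0) = (q2, 1, L)  ⊢  [q2]1100□ (head at position 0)
Step 9: δ(q2, 1) = (q2, 1, L)  ⊢  [q2]□1100□ (head at position -1)
Step 10: δ(q2, □) = (qA, □, R)  ⊢  □[qA]1100□ (head at position 0)
The machine is in qA, so it halts and accepts.
Tape content when halted (ignoring surrounding blanks): 1100

Final answer: Output: 1100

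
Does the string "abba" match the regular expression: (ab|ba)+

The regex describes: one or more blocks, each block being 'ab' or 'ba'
Yes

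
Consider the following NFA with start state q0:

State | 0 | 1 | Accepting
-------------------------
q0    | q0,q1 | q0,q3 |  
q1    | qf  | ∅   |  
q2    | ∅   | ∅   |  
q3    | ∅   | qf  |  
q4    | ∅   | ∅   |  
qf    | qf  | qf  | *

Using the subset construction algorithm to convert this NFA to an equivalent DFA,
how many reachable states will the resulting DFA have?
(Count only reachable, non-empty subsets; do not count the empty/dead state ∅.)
Start subset: {q0}
{q0}: on 0 → {q0, q1}, on 1 → {q0, q3}
{q0, q1}: on 0 → {q0, q1, qf}, on 1 → {q0, q3}
{q0, q3}: on 0 → {q0, q1}, on 1 → {q0, q3, qf}
{q0, q1, qf}: on 0 → {q0, q1, qf}, on 1 → {q0, q3, qf}
{q0, q3, qf}: on 0 → {q0, q1, qf}, on 1 → {q0, q3, qf}
Reachable non-empty subsets: {q0}, {q0, q1}, {q0, q3}, {q0, q1, qf}, {q0, q3, qf} — 5 in total.

Final answer: 5 states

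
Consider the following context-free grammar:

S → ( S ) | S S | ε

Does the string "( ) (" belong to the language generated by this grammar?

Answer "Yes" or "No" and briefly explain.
Each production adds parentheses only in matched pairs (S → ( S )) or none at all, so every derived string has equally many '(' and ')'. The string ( ) ( has two '(' and one ')', so it cannot be derived.

Final answer: No - no valid derivation exists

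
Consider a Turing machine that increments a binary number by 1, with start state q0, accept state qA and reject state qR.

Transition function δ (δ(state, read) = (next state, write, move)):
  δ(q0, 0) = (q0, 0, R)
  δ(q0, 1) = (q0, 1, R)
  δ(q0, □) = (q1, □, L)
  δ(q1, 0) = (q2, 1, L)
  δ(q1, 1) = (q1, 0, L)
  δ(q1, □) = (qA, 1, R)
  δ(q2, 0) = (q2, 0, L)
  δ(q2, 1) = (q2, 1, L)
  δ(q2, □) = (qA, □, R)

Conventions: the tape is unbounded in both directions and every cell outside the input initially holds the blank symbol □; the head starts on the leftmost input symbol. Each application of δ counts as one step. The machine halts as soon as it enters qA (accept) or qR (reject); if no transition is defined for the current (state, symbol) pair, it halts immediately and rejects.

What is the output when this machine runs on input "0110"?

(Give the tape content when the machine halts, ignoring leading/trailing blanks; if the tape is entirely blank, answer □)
Step 0: [q0]0110 (head at position 0)
Step 1: δ(q0, 0) = (q0, 0, R)  ⊢  0[q0]110 (head at position 1)
Step 2: δ(q0, 1) = (q0, 1, R)  ⊢  01[q0]10 (head at position 2)
Step 3: δ(q0, 1) = (q0, 1, R)  ⊢  011[q0]0 (head at position 3)
Step 4: δ(q0, 0) = (q0, 0, R)  ⊢  0110[q0]□ (head at position 4)
Step 5: δ(q0, □) = (q1, □, L)  ⊢  011[q1]0□ (head at position 3)
Step 6: δ(q1, 0) = (q2, 1, L)  ⊢  01[q2]11□ (head at position 2)
Step 7: δ(q2, 1) = (q2, 1, L)  ⊢  0[q2]111□ (head at position 1)
Step 8: δ(q2, 1) = (q2, 1, L)  ⊢  [q2]0111□ (head at position 0)
Step 9: δ(q2, 0) = (q2, 0, L)  ⊢  [q2]□0111□ (head at position -1)
Step 10: δ(q2, □) = (qA, □, R)  ⊢  □[qA]0111□ (head at position 0)
The machine is in qA, so it halts and accepts.
Tape content when halted (ignoring surrounding blanks): 0111

Final answer: Output: 0111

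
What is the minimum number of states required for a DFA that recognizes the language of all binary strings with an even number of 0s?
Language: binary strings with an even number of 0s
Lower bound (Myhill–Nerode): the prefixes ε, 0 are pairwise distinguishable:
  ε vs 0: suffix ε distinguishes them (ε has zero 0s (accepted), 0 has one 0 (rejected))
So any DFA needs at least 2 states.
Upper bound: a DFA with 2 states exists (one state per class above).
Minimum states: 2

Final answer: 2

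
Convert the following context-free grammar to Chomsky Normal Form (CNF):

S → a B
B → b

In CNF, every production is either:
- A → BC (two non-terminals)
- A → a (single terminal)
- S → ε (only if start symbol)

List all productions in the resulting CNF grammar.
The grammar has no ε-productions or unit productions to eliminate.
S → a B has terminal a in a right-hand side of length ≥ 2: introduce T_a → a and use T_a in place of a.
B → b is already in CNF (single terminal) – keep it.
S → a B becomes S → T_a B.
Resulting CNF grammar (3 productions): T_a → a; B → b; S → T_a B

Final answer: T_a → a; B → b; S → T_a B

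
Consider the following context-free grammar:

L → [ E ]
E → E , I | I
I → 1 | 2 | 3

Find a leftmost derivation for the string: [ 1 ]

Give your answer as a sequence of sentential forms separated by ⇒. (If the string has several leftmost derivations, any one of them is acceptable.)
Start with L.
Step 1: the leftmost non-terminal is L; apply L → [ E ]:  [ E ]
Step 2: the leftmost non-terminal is E; apply E → I:  [ I ]
Step 3: the leftmost non-terminal is I; apply I → 1:  [ 1 ]

Final answer: L ⇒ [ E ] ⇒ [ I ] ⇒ [ 1 ]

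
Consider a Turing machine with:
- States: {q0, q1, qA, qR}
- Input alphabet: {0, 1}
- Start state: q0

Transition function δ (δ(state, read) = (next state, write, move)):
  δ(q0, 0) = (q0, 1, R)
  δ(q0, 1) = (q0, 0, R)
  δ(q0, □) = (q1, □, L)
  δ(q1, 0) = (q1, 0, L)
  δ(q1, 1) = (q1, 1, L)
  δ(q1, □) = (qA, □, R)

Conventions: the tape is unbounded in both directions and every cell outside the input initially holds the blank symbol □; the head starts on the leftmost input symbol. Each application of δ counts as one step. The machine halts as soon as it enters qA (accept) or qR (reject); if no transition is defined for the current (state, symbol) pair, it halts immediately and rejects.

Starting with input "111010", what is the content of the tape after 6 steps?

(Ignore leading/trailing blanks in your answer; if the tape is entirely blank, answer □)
Step 0: [q0]111010 (head at position 0)
Step 1: δ(q0, 1) = (q0, 0, R)  ⊢  0[q0]11010 (head at position 1)
Step 2: δ(q0, 1) = (q0, 0, R)  ⊢  00[q0]1010 (head at position 2)
Step 3: δ(q0, 1) = (q0, 0, R)  ⊢  000[q0]010 (head at position 3)
Step 4: δ(q0, 0) = (q0, 1, R)  ⊢  0001[q0]10 (head at position 4)
Step 5: δ(q0, 1) = (q0, 0, R)  ⊢  00010[q0]0 (head at position 5)
Step 6: δ(q0, 0) = (q0, 1, R)  ⊢  000101[q0]□ (head at position 6)
Tape after 6 steps (ignoring surrounding blanks): 000101

Final answer: Tape: 000101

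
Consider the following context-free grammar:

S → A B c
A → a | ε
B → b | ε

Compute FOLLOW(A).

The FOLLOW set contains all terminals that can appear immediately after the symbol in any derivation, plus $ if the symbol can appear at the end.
A occurs in S → A B c followed by B c. Add FIRST(B) minus ε = {b}; B is nullable (B → ε), so what follows B can also follow A: the terminal c. FOLLOW(A) = {b, c}.

Final answer: {b, c}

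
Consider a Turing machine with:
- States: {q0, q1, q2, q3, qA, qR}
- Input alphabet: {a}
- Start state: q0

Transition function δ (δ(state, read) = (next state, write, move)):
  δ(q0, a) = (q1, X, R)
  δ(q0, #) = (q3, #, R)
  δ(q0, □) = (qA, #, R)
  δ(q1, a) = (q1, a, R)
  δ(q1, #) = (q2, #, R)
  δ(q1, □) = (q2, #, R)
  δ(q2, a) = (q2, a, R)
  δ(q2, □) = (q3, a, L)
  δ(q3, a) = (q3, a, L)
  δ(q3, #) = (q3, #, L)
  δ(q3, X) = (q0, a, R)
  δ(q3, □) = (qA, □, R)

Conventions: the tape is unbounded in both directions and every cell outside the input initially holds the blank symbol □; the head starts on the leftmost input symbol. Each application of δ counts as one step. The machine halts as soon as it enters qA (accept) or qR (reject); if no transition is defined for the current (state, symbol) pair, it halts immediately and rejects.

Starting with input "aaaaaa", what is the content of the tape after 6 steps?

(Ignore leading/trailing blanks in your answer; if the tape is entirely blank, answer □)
Step 0: [q0]aaaaaa (head at position 0)
Step 1: δ(q0, a) = (q1, X, R)  ⊢  X[q1]aaaaa (head at position 1)
Step 2: δ(q1, a) = (q1, a, R)  ⊢  Xa[q1]aaaa (head at position 2)
Step 3: δ(q1, a) = (q1, a, R)  ⊢  Xaa[q1]aaa (head at position 3)
Step 4: δ(q1, a) = (q1, a, R)  ⊢  Xaaa[q1]aa (head at position 4)
Step 5: δ(q1, a) = (q1, a, R)  ⊢  Xaaaa[q1]a (head at position 5)
Step 6: δ(q1, a) = (q1, a, R)  ⊢  Xaaaaa[q1]□ (head at position 6)
Tape after 6 steps (ignoring surrounding blanks): Xaaaaa

Final answer: Tape: Xaaaaa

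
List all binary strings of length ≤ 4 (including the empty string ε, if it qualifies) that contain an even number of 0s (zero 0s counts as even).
Checking every binary string of length 0 to 4:
  Length 0: accepted: ε | rejected: (none)
  Length 1: accepted: 1 | rejected: 0
  Length 2: accepted: 00, 11 | rejected: 01, 10
  Length 3: accepted: 001, 010, 100, 111 | rejected: 000, 011, 101, 110
  Length 4: accepted: 0000, 0011, 0101, 0110, 1001, 1010, 1100, 1111 | rejected: 0001, 0010, 0100, 0111, 1000, 1011, 1101, 1110
Total: 16 string(s).

Final answer: ε, 1, 00, 11, 001, 010, 100, 111, 0000, 0011, 0101, 0110, 1001, 1010, 1100, 1111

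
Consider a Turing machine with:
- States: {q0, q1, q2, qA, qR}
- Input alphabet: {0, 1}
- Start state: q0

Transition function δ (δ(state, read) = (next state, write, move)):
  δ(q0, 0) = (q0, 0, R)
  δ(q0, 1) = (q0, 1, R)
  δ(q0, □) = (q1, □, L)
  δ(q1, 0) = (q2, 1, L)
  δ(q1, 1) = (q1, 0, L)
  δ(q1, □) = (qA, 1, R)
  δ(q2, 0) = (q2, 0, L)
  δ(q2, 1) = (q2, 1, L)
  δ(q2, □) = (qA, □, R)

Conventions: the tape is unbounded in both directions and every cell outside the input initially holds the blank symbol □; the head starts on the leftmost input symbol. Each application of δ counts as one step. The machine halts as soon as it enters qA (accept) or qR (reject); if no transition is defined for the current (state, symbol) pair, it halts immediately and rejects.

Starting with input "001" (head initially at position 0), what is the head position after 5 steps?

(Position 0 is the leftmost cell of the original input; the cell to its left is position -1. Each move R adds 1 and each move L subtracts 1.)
Step 0: [q0]001 (head at position 0)
Step 1: δ(q0, 0) = (q0, 0, R)  ⊢  0[q0]01 (head at position 1)
Step 2: δ(q0, 0) = (q0, 0, R)  ⊢  00[q0]1 (head at position 2)
Step 3: δ(q0, 1) = (q0, 1, R)  ⊢  001[q0]□ (head at position 3)
Step 4: δ(q0, □) = (q1, □, L)  ⊢  00[q1]1□ (head at position 2)
Step 5: δ(q1, 1) = (q1, 0, L)  ⊢  0[q1]00□ (head at position 1)
Head position after 5 steps: 1

Final answer: Position 1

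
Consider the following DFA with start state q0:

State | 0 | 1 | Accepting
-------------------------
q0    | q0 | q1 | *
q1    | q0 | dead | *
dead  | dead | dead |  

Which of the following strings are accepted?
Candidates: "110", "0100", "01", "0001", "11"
"110": q0 → q1 → dead → dead; dead is not accepting → rejected
"0100": q0 → q0 → q1 → q0 → q0; q0 is accepting → accepted
"01": q0 → q0 → q1; q1 is accepting → accepted
"0001": q0 → q0 → q0 → q0 → q1; q1 is accepting → accepted
"11": q0 → q1 → dead; dead is not accepting → rejected

Final answer: "0100", "01", "0001"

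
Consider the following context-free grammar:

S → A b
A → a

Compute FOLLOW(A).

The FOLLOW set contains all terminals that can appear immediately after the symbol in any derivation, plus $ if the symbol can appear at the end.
A occurs only in S → A b, where it is immediately followed by the terminal b. So FOLLOW(A) = {b}.

Final answer: {b}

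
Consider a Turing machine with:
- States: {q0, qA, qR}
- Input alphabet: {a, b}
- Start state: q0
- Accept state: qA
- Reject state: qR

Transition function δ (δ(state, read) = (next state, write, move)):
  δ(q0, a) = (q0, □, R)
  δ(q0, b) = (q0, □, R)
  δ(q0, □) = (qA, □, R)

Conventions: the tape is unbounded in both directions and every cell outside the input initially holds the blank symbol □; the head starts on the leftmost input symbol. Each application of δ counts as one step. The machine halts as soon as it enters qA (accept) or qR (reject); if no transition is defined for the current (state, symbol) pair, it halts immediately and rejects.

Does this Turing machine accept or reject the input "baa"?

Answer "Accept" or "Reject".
Step 0: [q0]baa (head at position 0)
Step 1: δ(q0, b) = (q0, □, R)  ⊢  □[q0]aa (head at position 1)
Step 2: δ(q0, a) = (q0, □, R)  ⊢  □□[q0]a (head at position 2)
Step 3: δ(q0, a) = (q0, □, R)  ⊢  □□□[q0]□ (head at position 3)
Step 4: δ(q0, □) = (qA, □, R)  ⊢  □□□□[qA]□ (head at position 4)
The machine is in qA, so it halts and accepts.

Final answer: Accept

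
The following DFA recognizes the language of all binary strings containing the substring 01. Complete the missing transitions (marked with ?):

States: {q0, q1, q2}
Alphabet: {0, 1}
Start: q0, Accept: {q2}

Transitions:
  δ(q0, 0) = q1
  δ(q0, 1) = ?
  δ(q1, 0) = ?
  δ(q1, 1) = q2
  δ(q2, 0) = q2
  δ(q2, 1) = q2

What each state remembers (consistent with the given transitions and accept states):
  q0: 01 not seen yet and the last symbol was not 0
  q1: 01 not seen yet and the last symbol was 0
  q2: the substring 01 has already been seen
Filling in the missing entries:
  δ(q0, 1): in q0 (01 not seen yet and the last symbol was not 0), after reading 1 we have: 01 not seen yet and the last symbol was not 0 → q0
  δ(q1, 0): in q1 (01 not seen yet and the last symbol was 0), after reading 0 we have: 01 not seen yet and the last symbol was 0 → q1

Final answer: δ(q0, 1) = q0; δ(q1, 0) = q1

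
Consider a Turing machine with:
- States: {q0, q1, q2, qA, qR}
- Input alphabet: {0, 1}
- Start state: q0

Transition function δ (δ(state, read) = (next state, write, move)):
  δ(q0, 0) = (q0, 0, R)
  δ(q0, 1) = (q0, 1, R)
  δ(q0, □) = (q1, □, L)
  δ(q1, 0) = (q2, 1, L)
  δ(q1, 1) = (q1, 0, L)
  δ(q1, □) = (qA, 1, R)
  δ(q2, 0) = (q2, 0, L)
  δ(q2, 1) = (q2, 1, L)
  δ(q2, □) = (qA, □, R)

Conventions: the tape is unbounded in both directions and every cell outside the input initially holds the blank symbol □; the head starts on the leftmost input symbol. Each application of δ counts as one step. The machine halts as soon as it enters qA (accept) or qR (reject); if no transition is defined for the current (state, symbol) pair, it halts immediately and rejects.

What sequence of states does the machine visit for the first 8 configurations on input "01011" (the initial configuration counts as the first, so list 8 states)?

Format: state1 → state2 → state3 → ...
Step 0: [q0]01011 (head at position 0)
Step 1: δ(q0, 0) = (q0, 0, R)  ⊢  0[q0]1011 (head at position 1)
Step 2: δ(q0, 1) = (q0, 1, R)  ⊢  01[q0]011 (head at position 2)
Step 3: δ(q0, 0) = (q0, 0, R)  ⊢  010[q0]11 (head at position 3)
Step 4: δ(q0, 1) = (q0, 1, R)  ⊢  0101[q0]1 (head at position 4)
Step 5: δ(q0, 1) = (q0, 1, R)  ⊢  01011[q0]□ (head at position 5)
Step 6: δ(q0, □) = (q1, □, L)  ⊢  0101[q1]1□ (head at position 4)
Step 7: δ(q1, 1) = (q1, 0, L)  ⊢  010[q1]10□ (head at position 3)
Reading off the states of these 8 configurations: q0 → q0 → q0 → q0 → q0 → q0 → q1 → q1

Final answer: q0 → q0 → q0 → q0 → q0 → q0 → q1 → q1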